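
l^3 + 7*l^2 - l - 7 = (l - 1)*(l + 1)*(l + 7)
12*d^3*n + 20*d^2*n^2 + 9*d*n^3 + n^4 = n*(d + n)*(2*d + n)*(6*d + n)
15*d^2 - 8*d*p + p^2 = (-5*d + p)*(-3*d + p)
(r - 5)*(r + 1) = r^2 - 4*r - 5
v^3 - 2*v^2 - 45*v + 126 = (v - 6)*(v - 3)*(v + 7)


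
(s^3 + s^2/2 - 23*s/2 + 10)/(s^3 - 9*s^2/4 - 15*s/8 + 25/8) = 4*(s + 4)/(4*s + 5)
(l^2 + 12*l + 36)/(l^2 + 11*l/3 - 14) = 3*(l + 6)/(3*l - 7)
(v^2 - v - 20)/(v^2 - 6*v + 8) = (v^2 - v - 20)/(v^2 - 6*v + 8)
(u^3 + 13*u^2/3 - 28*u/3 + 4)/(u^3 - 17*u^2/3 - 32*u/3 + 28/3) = (u^2 + 5*u - 6)/(u^2 - 5*u - 14)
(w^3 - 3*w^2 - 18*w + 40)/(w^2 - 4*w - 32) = (w^2 - 7*w + 10)/(w - 8)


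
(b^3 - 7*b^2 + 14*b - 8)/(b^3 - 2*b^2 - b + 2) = (b - 4)/(b + 1)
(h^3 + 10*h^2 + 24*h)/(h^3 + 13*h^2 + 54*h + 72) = h/(h + 3)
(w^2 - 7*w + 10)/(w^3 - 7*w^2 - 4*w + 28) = (w - 5)/(w^2 - 5*w - 14)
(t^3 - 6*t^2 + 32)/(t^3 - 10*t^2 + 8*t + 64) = (t - 4)/(t - 8)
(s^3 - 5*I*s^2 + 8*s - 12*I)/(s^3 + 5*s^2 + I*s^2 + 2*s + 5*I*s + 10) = (s - 6*I)/(s + 5)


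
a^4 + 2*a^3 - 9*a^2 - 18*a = a*(a - 3)*(a + 2)*(a + 3)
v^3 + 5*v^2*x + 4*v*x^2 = v*(v + x)*(v + 4*x)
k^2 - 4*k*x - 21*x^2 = (k - 7*x)*(k + 3*x)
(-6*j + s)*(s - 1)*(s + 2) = -6*j*s^2 - 6*j*s + 12*j + s^3 + s^2 - 2*s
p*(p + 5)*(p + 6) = p^3 + 11*p^2 + 30*p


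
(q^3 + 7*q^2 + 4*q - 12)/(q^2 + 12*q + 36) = (q^2 + q - 2)/(q + 6)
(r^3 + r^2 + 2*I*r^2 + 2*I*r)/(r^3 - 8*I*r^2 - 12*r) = (r^2 + r*(1 + 2*I) + 2*I)/(r^2 - 8*I*r - 12)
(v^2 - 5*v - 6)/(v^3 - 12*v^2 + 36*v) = (v + 1)/(v*(v - 6))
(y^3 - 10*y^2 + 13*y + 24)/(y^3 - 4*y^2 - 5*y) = (y^2 - 11*y + 24)/(y*(y - 5))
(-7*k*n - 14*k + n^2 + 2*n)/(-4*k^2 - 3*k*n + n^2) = (7*k*n + 14*k - n^2 - 2*n)/(4*k^2 + 3*k*n - n^2)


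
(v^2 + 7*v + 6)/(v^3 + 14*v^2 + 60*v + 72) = (v + 1)/(v^2 + 8*v + 12)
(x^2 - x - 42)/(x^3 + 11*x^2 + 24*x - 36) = (x - 7)/(x^2 + 5*x - 6)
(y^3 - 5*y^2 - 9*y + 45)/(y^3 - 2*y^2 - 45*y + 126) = (y^2 - 2*y - 15)/(y^2 + y - 42)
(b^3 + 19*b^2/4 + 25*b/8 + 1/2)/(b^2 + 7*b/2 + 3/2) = (b^2 + 17*b/4 + 1)/(b + 3)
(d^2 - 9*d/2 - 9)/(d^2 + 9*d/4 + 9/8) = 4*(d - 6)/(4*d + 3)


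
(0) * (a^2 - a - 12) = 0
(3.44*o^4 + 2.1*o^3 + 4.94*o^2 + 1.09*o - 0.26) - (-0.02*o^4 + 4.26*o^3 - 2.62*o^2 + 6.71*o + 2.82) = 3.46*o^4 - 2.16*o^3 + 7.56*o^2 - 5.62*o - 3.08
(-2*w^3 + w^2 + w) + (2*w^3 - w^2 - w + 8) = 8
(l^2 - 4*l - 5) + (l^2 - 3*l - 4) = 2*l^2 - 7*l - 9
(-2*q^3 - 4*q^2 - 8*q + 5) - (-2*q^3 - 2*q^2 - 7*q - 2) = -2*q^2 - q + 7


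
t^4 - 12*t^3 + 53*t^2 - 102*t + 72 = (t - 4)*(t - 3)^2*(t - 2)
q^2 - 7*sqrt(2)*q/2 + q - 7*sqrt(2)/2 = (q + 1)*(q - 7*sqrt(2)/2)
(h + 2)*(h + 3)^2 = h^3 + 8*h^2 + 21*h + 18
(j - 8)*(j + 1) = j^2 - 7*j - 8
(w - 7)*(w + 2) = w^2 - 5*w - 14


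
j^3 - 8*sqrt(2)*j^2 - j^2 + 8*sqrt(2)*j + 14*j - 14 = (j - 1)*(j - 7*sqrt(2))*(j - sqrt(2))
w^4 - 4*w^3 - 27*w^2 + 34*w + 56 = (w - 7)*(w - 2)*(w + 1)*(w + 4)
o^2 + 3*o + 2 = (o + 1)*(o + 2)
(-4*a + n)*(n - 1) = -4*a*n + 4*a + n^2 - n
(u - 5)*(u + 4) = u^2 - u - 20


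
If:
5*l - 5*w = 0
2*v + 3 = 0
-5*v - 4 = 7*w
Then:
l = 1/2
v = -3/2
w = 1/2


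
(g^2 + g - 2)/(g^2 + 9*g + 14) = (g - 1)/(g + 7)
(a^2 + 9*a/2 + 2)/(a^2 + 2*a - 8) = (a + 1/2)/(a - 2)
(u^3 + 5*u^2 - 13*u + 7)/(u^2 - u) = u + 6 - 7/u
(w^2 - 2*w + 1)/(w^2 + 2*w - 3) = (w - 1)/(w + 3)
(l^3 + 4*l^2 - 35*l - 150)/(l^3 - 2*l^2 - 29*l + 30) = (l + 5)/(l - 1)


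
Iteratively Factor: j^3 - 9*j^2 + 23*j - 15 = (j - 1)*(j^2 - 8*j + 15) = (j - 5)*(j - 1)*(j - 3)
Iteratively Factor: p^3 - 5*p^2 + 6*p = (p - 3)*(p^2 - 2*p) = p*(p - 3)*(p - 2)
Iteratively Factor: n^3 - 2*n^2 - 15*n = (n - 5)*(n^2 + 3*n) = n*(n - 5)*(n + 3)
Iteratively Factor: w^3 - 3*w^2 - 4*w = (w - 4)*(w^2 + w) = (w - 4)*(w + 1)*(w)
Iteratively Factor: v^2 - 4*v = (v - 4)*(v)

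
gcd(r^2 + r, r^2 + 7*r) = r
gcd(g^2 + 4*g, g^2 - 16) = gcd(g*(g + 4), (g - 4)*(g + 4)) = g + 4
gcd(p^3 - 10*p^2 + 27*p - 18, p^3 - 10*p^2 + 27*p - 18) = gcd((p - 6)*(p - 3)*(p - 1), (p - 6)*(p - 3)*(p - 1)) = p^3 - 10*p^2 + 27*p - 18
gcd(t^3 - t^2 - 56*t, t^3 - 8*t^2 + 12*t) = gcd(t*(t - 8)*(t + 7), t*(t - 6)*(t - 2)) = t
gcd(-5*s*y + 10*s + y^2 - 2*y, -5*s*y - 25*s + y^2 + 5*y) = -5*s + y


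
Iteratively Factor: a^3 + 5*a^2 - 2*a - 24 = (a - 2)*(a^2 + 7*a + 12) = (a - 2)*(a + 4)*(a + 3)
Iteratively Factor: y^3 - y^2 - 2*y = (y - 2)*(y^2 + y) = (y - 2)*(y + 1)*(y)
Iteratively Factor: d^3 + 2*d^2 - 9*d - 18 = (d + 2)*(d^2 - 9) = (d + 2)*(d + 3)*(d - 3)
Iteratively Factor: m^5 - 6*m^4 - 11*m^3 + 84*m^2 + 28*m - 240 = (m - 2)*(m^4 - 4*m^3 - 19*m^2 + 46*m + 120) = (m - 4)*(m - 2)*(m^3 - 19*m - 30) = (m - 5)*(m - 4)*(m - 2)*(m^2 + 5*m + 6) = (m - 5)*(m - 4)*(m - 2)*(m + 3)*(m + 2)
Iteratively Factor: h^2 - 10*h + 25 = (h - 5)*(h - 5)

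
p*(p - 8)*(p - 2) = p^3 - 10*p^2 + 16*p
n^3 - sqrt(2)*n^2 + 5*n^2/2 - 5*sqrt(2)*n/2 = n*(n + 5/2)*(n - sqrt(2))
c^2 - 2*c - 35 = (c - 7)*(c + 5)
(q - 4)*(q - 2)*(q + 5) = q^3 - q^2 - 22*q + 40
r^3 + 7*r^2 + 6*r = r*(r + 1)*(r + 6)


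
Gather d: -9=-9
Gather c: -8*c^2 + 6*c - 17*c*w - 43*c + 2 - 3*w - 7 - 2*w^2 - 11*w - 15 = -8*c^2 + c*(-17*w - 37) - 2*w^2 - 14*w - 20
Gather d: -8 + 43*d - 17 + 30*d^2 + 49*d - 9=30*d^2 + 92*d - 34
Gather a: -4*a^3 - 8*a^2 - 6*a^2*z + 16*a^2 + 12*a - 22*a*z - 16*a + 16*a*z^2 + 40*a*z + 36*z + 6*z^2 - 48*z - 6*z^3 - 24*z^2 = -4*a^3 + a^2*(8 - 6*z) + a*(16*z^2 + 18*z - 4) - 6*z^3 - 18*z^2 - 12*z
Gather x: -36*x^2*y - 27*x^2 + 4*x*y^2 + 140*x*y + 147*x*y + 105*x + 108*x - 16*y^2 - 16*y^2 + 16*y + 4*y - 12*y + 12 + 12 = x^2*(-36*y - 27) + x*(4*y^2 + 287*y + 213) - 32*y^2 + 8*y + 24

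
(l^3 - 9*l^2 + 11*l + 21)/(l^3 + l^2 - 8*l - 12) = (l^2 - 6*l - 7)/(l^2 + 4*l + 4)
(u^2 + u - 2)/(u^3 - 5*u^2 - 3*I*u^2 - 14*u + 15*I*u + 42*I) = (u - 1)/(u^2 - u*(7 + 3*I) + 21*I)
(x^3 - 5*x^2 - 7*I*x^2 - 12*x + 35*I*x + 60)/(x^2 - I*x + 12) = (x^2 - x*(5 + 3*I) + 15*I)/(x + 3*I)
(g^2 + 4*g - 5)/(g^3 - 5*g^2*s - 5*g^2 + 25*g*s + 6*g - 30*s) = (g^2 + 4*g - 5)/(g^3 - 5*g^2*s - 5*g^2 + 25*g*s + 6*g - 30*s)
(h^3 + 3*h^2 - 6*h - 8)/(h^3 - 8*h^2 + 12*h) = (h^2 + 5*h + 4)/(h*(h - 6))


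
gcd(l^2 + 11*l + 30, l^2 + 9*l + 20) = l + 5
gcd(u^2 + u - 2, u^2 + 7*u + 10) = u + 2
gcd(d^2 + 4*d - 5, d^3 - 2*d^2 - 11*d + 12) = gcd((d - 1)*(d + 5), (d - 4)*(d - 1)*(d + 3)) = d - 1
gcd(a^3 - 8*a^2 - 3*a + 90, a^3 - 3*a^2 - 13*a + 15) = a^2 - 2*a - 15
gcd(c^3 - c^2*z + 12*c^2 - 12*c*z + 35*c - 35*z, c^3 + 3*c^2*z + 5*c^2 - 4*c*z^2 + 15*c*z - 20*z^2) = -c^2 + c*z - 5*c + 5*z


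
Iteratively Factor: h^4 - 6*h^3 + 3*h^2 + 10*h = (h - 2)*(h^3 - 4*h^2 - 5*h) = (h - 5)*(h - 2)*(h^2 + h) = h*(h - 5)*(h - 2)*(h + 1)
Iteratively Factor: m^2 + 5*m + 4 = (m + 1)*(m + 4)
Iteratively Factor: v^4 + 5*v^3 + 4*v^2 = (v)*(v^3 + 5*v^2 + 4*v) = v^2*(v^2 + 5*v + 4) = v^2*(v + 1)*(v + 4)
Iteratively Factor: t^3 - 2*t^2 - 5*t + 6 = (t - 1)*(t^2 - t - 6) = (t - 1)*(t + 2)*(t - 3)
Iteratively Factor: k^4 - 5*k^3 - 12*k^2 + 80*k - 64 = (k - 4)*(k^3 - k^2 - 16*k + 16) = (k - 4)*(k + 4)*(k^2 - 5*k + 4) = (k - 4)*(k - 1)*(k + 4)*(k - 4)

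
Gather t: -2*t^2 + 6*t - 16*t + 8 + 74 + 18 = -2*t^2 - 10*t + 100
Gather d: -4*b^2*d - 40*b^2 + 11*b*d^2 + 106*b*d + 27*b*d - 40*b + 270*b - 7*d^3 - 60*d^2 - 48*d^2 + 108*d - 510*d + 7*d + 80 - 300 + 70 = -40*b^2 + 230*b - 7*d^3 + d^2*(11*b - 108) + d*(-4*b^2 + 133*b - 395) - 150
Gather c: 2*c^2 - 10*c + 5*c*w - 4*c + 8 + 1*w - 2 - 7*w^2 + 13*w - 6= 2*c^2 + c*(5*w - 14) - 7*w^2 + 14*w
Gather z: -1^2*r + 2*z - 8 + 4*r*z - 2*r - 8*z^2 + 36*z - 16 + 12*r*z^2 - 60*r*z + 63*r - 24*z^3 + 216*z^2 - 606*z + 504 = 60*r - 24*z^3 + z^2*(12*r + 208) + z*(-56*r - 568) + 480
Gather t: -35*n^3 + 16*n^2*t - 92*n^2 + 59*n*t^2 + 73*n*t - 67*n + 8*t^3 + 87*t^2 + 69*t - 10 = -35*n^3 - 92*n^2 - 67*n + 8*t^3 + t^2*(59*n + 87) + t*(16*n^2 + 73*n + 69) - 10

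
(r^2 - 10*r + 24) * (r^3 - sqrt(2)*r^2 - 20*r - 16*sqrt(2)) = r^5 - 10*r^4 - sqrt(2)*r^4 + 4*r^3 + 10*sqrt(2)*r^3 - 40*sqrt(2)*r^2 + 200*r^2 - 480*r + 160*sqrt(2)*r - 384*sqrt(2)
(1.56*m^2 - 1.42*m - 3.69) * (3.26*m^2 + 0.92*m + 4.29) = 5.0856*m^4 - 3.194*m^3 - 6.6434*m^2 - 9.4866*m - 15.8301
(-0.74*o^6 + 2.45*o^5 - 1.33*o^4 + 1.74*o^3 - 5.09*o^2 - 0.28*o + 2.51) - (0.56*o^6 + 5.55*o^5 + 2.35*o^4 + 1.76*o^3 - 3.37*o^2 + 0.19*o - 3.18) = -1.3*o^6 - 3.1*o^5 - 3.68*o^4 - 0.02*o^3 - 1.72*o^2 - 0.47*o + 5.69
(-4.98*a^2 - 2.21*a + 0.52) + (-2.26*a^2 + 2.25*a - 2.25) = -7.24*a^2 + 0.04*a - 1.73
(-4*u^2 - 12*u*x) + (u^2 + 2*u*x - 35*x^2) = -3*u^2 - 10*u*x - 35*x^2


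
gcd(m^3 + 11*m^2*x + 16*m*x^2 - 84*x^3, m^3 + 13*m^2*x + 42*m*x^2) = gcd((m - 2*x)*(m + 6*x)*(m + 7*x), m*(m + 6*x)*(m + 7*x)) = m^2 + 13*m*x + 42*x^2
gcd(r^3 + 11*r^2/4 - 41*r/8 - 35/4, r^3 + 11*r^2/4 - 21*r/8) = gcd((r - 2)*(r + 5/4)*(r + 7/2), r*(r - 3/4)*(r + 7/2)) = r + 7/2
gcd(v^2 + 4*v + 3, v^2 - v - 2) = v + 1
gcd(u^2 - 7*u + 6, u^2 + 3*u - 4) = u - 1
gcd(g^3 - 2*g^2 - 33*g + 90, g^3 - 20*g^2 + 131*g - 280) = g - 5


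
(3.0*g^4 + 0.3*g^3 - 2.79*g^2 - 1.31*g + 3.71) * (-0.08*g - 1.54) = -0.24*g^5 - 4.644*g^4 - 0.2388*g^3 + 4.4014*g^2 + 1.7206*g - 5.7134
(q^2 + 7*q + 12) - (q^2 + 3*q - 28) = 4*q + 40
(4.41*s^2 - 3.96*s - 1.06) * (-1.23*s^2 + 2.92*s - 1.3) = -5.4243*s^4 + 17.748*s^3 - 15.9924*s^2 + 2.0528*s + 1.378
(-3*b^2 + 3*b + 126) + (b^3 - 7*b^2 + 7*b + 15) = b^3 - 10*b^2 + 10*b + 141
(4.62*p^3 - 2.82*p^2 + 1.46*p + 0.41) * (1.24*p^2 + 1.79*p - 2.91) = 5.7288*p^5 + 4.773*p^4 - 16.6816*p^3 + 11.328*p^2 - 3.5147*p - 1.1931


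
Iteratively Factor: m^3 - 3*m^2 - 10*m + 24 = (m + 3)*(m^2 - 6*m + 8) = (m - 4)*(m + 3)*(m - 2)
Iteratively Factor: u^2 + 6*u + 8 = (u + 2)*(u + 4)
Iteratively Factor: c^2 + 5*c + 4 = (c + 4)*(c + 1)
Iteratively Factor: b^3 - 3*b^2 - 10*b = (b + 2)*(b^2 - 5*b) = (b - 5)*(b + 2)*(b)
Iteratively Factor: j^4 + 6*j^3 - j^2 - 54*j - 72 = (j - 3)*(j^3 + 9*j^2 + 26*j + 24) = (j - 3)*(j + 2)*(j^2 + 7*j + 12) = (j - 3)*(j + 2)*(j + 3)*(j + 4)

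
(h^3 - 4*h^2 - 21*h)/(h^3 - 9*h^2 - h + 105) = h/(h - 5)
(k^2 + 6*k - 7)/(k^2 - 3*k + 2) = (k + 7)/(k - 2)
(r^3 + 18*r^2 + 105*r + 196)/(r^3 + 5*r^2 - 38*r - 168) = (r + 7)/(r - 6)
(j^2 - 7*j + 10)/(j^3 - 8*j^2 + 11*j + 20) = (j - 2)/(j^2 - 3*j - 4)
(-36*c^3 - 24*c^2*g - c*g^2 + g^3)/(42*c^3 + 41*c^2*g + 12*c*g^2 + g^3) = (-6*c + g)/(7*c + g)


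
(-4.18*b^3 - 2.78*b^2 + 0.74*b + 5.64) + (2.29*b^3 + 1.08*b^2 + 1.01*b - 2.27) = -1.89*b^3 - 1.7*b^2 + 1.75*b + 3.37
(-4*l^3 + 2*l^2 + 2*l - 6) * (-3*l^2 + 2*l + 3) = 12*l^5 - 14*l^4 - 14*l^3 + 28*l^2 - 6*l - 18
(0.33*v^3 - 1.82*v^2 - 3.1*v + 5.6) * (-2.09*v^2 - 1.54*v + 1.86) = -0.6897*v^5 + 3.2956*v^4 + 9.8956*v^3 - 10.3152*v^2 - 14.39*v + 10.416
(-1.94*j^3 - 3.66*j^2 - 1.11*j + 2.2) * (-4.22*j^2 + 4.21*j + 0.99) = 8.1868*j^5 + 7.2778*j^4 - 12.645*j^3 - 17.5805*j^2 + 8.1631*j + 2.178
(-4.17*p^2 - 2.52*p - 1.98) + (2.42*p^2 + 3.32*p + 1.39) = -1.75*p^2 + 0.8*p - 0.59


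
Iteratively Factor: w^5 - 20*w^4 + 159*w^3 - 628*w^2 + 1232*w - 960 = (w - 3)*(w^4 - 17*w^3 + 108*w^2 - 304*w + 320) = (w - 4)*(w - 3)*(w^3 - 13*w^2 + 56*w - 80) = (w - 4)^2*(w - 3)*(w^2 - 9*w + 20) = (w - 5)*(w - 4)^2*(w - 3)*(w - 4)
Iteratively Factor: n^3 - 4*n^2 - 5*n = (n + 1)*(n^2 - 5*n) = n*(n + 1)*(n - 5)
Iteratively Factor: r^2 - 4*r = (r - 4)*(r)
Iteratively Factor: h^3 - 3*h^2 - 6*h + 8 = (h + 2)*(h^2 - 5*h + 4) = (h - 1)*(h + 2)*(h - 4)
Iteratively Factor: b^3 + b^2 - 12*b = (b + 4)*(b^2 - 3*b) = b*(b + 4)*(b - 3)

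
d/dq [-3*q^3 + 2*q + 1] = 2 - 9*q^2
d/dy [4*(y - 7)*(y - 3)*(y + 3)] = 12*y^2 - 56*y - 36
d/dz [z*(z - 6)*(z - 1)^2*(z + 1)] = 5*z^4 - 28*z^3 + 15*z^2 + 14*z - 6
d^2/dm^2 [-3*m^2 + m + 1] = -6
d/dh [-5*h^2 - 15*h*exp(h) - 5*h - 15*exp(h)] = -15*h*exp(h) - 10*h - 30*exp(h) - 5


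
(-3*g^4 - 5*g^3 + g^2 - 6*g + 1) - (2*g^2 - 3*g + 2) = -3*g^4 - 5*g^3 - g^2 - 3*g - 1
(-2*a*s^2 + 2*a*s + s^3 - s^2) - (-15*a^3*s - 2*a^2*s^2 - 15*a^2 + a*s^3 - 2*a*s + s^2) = 15*a^3*s + 2*a^2*s^2 + 15*a^2 - a*s^3 - 2*a*s^2 + 4*a*s + s^3 - 2*s^2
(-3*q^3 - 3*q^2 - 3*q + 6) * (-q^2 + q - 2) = 3*q^5 + 6*q^3 - 3*q^2 + 12*q - 12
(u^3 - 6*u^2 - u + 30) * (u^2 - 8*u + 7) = u^5 - 14*u^4 + 54*u^3 - 4*u^2 - 247*u + 210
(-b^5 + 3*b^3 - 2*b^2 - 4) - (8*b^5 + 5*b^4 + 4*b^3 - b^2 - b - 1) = -9*b^5 - 5*b^4 - b^3 - b^2 + b - 3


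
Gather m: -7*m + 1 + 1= 2 - 7*m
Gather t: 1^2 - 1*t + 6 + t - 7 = 0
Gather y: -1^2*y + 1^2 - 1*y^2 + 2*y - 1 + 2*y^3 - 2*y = 2*y^3 - y^2 - y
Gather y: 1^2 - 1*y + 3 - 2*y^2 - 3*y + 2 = -2*y^2 - 4*y + 6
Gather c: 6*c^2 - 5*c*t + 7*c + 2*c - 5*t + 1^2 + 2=6*c^2 + c*(9 - 5*t) - 5*t + 3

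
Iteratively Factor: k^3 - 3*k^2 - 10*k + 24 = (k - 4)*(k^2 + k - 6) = (k - 4)*(k + 3)*(k - 2)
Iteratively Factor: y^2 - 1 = (y + 1)*(y - 1)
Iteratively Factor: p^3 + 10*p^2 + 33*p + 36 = (p + 3)*(p^2 + 7*p + 12) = (p + 3)^2*(p + 4)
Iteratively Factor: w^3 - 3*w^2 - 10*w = (w)*(w^2 - 3*w - 10) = w*(w - 5)*(w + 2)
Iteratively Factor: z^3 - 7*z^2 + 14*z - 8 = (z - 4)*(z^2 - 3*z + 2) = (z - 4)*(z - 1)*(z - 2)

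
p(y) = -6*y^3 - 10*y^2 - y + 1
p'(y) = -18*y^2 - 20*y - 1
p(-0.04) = 1.02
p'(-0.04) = -0.23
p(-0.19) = 0.87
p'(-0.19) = 2.15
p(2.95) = -243.01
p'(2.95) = -216.64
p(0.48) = -2.45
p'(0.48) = -14.75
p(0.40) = -1.38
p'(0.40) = -11.88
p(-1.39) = -0.82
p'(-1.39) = -7.98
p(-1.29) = -1.47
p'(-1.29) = -5.15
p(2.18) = -110.87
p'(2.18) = -130.14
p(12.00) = -11819.00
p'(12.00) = -2833.00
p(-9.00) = 3574.00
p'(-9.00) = -1279.00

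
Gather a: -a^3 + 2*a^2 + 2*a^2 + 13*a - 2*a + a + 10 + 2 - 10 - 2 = -a^3 + 4*a^2 + 12*a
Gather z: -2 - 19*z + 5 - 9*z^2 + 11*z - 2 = -9*z^2 - 8*z + 1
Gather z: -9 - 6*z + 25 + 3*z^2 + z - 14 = 3*z^2 - 5*z + 2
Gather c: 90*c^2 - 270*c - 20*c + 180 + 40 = 90*c^2 - 290*c + 220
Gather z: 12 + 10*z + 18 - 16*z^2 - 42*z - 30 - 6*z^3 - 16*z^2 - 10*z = -6*z^3 - 32*z^2 - 42*z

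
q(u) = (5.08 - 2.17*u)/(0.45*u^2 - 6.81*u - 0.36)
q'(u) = (5.08 - 2.17*u)*(6.81 - 0.9*u)/(0.45*u^2 - 6.81*u - 0.36)^2 - 2.17/(0.45*u^2 - 6.81*u - 0.36)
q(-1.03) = 1.03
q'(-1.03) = 0.81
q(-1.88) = 0.65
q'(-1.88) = 0.24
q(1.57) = -0.17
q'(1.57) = 0.31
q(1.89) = -0.08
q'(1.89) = 0.22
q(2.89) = 0.07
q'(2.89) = 0.11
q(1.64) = -0.15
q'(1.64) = 0.29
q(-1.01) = 1.04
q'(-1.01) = 0.84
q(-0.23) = 4.54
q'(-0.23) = 24.11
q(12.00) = 1.21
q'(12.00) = 0.41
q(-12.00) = 0.21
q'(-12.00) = 0.01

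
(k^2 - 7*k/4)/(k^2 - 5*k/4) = (4*k - 7)/(4*k - 5)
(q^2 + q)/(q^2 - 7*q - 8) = q/(q - 8)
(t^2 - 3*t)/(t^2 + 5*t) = (t - 3)/(t + 5)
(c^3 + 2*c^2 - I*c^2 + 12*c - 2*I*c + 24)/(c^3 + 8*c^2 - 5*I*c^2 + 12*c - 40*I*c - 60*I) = (c^2 - I*c + 12)/(c^2 + c*(6 - 5*I) - 30*I)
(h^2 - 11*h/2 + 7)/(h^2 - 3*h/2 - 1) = (2*h - 7)/(2*h + 1)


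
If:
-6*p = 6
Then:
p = -1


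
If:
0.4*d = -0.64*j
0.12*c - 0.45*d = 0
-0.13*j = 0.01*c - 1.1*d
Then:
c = 0.00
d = 0.00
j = 0.00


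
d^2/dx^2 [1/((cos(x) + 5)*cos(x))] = (-(1 - cos(2*x))^2 + 75*cos(x)/4 - 27*cos(2*x)/2 - 15*cos(3*x)/4 + 81/2)/((cos(x) + 5)^3*cos(x)^3)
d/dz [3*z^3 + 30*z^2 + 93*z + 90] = 9*z^2 + 60*z + 93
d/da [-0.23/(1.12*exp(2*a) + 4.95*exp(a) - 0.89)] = (0.5152*exp(a) + 1.1385)*exp(a)/(1.12*exp(2*a) + 4.95*exp(a) - 0.89)^2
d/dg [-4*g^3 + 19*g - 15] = 19 - 12*g^2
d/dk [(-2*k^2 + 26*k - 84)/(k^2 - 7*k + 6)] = -12/(k^2 - 2*k + 1)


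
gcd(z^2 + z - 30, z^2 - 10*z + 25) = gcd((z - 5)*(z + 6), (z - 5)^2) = z - 5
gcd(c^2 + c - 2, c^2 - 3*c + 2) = c - 1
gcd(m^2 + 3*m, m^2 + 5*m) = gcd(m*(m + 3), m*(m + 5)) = m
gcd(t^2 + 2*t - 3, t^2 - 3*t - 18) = t + 3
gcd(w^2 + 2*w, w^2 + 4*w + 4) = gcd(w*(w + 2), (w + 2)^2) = w + 2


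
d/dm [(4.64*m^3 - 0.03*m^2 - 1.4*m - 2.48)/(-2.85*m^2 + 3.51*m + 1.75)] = (-13.224*m^4 + 32.5728*m^3 + 20.2647*m^2 - 14.241*m + 6.2548)/(8.1225*m^4 - 20.007*m^3 + 2.3451*m^2 + 12.285*m + 3.0625)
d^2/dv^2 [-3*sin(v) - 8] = 3*sin(v)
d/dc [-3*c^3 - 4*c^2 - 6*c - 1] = -9*c^2 - 8*c - 6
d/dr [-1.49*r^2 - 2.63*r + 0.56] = -2.98*r - 2.63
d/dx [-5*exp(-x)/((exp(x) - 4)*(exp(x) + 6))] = 5*(3*exp(2*x) + 4*exp(x) - 24)*exp(-x)/(exp(4*x) + 4*exp(3*x) - 44*exp(2*x) - 96*exp(x) + 576)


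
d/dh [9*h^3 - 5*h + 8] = 27*h^2 - 5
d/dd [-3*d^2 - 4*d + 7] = -6*d - 4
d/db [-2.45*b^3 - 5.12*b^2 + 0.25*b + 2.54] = -7.35*b^2 - 10.24*b + 0.25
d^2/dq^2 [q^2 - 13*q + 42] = 2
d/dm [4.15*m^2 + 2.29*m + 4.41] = 8.3*m + 2.29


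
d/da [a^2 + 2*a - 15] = 2*a + 2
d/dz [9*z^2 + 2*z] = 18*z + 2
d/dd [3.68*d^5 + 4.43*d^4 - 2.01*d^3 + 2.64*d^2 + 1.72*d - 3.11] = 18.4*d^4 + 17.72*d^3 - 6.03*d^2 + 5.28*d + 1.72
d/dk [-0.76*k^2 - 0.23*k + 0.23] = -1.52*k - 0.23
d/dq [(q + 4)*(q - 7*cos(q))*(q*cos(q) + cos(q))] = (q + 1)*(q + 4)*(7*sin(q) + 1)*cos(q) + (q + 1)*(q - 7*cos(q))*cos(q) - (q + 4)*(q - 7*cos(q))*(q*sin(q) - sqrt(2)*cos(q + pi/4))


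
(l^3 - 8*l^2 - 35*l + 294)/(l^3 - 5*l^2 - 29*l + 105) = (l^2 - l - 42)/(l^2 + 2*l - 15)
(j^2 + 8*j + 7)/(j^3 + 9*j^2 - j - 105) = (j + 1)/(j^2 + 2*j - 15)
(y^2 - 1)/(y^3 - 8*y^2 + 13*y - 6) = (y + 1)/(y^2 - 7*y + 6)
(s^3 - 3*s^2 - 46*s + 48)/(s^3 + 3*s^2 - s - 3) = (s^2 - 2*s - 48)/(s^2 + 4*s + 3)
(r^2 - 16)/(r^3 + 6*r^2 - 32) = (r - 4)/(r^2 + 2*r - 8)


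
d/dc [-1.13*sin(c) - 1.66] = -1.13*cos(c)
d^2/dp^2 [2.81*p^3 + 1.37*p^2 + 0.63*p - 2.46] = 16.86*p + 2.74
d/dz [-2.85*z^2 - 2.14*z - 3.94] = -5.7*z - 2.14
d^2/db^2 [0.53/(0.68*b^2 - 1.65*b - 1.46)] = (0.490144*b^2 - 1.18932*b - 0.53*(1.36*b - 1.65)*(2.72*b - 3.3) - 1.052368)/(-0.68*b^2 + 1.65*b + 1.46)^3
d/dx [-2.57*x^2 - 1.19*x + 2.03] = -5.14*x - 1.19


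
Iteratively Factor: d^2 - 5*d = (d)*(d - 5)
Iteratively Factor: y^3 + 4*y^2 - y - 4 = (y + 1)*(y^2 + 3*y - 4) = (y + 1)*(y + 4)*(y - 1)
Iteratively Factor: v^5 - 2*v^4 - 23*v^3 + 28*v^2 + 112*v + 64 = (v - 4)*(v^4 + 2*v^3 - 15*v^2 - 32*v - 16) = (v - 4)^2*(v^3 + 6*v^2 + 9*v + 4) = (v - 4)^2*(v + 1)*(v^2 + 5*v + 4) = (v - 4)^2*(v + 1)^2*(v + 4)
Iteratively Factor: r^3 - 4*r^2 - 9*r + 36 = (r - 4)*(r^2 - 9) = (r - 4)*(r - 3)*(r + 3)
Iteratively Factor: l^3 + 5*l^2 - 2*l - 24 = (l + 4)*(l^2 + l - 6) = (l - 2)*(l + 4)*(l + 3)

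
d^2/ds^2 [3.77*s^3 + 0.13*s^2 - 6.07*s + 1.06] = 22.62*s + 0.26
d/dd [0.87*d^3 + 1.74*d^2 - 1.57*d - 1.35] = 2.61*d^2 + 3.48*d - 1.57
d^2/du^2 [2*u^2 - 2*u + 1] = 4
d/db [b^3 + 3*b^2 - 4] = 3*b*(b + 2)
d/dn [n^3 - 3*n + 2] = 3*n^2 - 3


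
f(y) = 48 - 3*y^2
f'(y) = -6*y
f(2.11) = 34.64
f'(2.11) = -12.66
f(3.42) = 12.91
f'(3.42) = -20.52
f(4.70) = -18.27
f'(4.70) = -28.20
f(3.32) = 14.93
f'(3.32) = -19.92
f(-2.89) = 22.94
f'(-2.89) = 17.34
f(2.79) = 24.65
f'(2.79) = -16.74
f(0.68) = 46.61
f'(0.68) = -4.08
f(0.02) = 48.00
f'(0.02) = -0.12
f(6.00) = -60.00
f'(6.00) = -36.00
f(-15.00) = -627.00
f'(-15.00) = 90.00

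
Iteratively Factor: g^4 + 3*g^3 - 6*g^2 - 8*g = (g)*(g^3 + 3*g^2 - 6*g - 8) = g*(g + 1)*(g^2 + 2*g - 8) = g*(g - 2)*(g + 1)*(g + 4)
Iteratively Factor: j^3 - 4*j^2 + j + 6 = (j + 1)*(j^2 - 5*j + 6) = (j - 3)*(j + 1)*(j - 2)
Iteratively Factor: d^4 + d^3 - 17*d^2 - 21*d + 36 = (d - 4)*(d^3 + 5*d^2 + 3*d - 9) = (d - 4)*(d + 3)*(d^2 + 2*d - 3) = (d - 4)*(d + 3)^2*(d - 1)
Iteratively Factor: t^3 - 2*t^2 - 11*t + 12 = (t - 4)*(t^2 + 2*t - 3) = (t - 4)*(t - 1)*(t + 3)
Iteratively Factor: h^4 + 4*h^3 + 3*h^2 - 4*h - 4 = (h + 1)*(h^3 + 3*h^2 - 4) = (h + 1)*(h + 2)*(h^2 + h - 2) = (h - 1)*(h + 1)*(h + 2)*(h + 2)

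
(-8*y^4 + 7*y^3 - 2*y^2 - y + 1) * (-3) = 24*y^4 - 21*y^3 + 6*y^2 + 3*y - 3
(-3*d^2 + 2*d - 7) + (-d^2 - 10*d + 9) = -4*d^2 - 8*d + 2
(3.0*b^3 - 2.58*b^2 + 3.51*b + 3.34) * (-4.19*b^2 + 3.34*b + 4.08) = -12.57*b^5 + 20.8302*b^4 - 11.0841*b^3 - 12.7976*b^2 + 25.4764*b + 13.6272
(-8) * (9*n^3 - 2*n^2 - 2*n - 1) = -72*n^3 + 16*n^2 + 16*n + 8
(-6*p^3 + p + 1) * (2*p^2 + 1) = -12*p^5 - 4*p^3 + 2*p^2 + p + 1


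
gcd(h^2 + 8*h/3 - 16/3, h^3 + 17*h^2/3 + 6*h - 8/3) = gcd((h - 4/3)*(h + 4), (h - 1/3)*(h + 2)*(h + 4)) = h + 4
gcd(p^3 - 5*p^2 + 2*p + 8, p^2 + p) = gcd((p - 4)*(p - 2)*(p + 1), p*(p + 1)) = p + 1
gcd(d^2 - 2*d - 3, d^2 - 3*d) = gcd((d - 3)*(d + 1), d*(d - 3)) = d - 3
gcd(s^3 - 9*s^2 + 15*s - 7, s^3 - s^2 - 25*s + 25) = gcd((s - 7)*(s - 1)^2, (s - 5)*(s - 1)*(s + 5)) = s - 1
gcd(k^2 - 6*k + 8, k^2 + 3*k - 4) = 1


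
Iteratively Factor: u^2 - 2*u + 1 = (u - 1)*(u - 1)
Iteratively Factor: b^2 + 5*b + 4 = (b + 1)*(b + 4)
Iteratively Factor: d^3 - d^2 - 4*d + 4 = (d - 2)*(d^2 + d - 2) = (d - 2)*(d + 2)*(d - 1)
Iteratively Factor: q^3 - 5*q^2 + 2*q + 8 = (q + 1)*(q^2 - 6*q + 8) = (q - 2)*(q + 1)*(q - 4)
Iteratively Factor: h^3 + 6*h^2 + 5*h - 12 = (h + 4)*(h^2 + 2*h - 3) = (h + 3)*(h + 4)*(h - 1)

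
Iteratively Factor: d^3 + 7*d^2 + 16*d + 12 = (d + 3)*(d^2 + 4*d + 4) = (d + 2)*(d + 3)*(d + 2)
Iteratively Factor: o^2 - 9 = (o + 3)*(o - 3)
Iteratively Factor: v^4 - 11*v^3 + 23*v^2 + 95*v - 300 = (v - 4)*(v^3 - 7*v^2 - 5*v + 75) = (v - 5)*(v - 4)*(v^2 - 2*v - 15) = (v - 5)^2*(v - 4)*(v + 3)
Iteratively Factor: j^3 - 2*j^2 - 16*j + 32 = (j - 4)*(j^2 + 2*j - 8) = (j - 4)*(j + 4)*(j - 2)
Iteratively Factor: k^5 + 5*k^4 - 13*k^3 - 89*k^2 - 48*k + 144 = (k - 4)*(k^4 + 9*k^3 + 23*k^2 + 3*k - 36) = (k - 4)*(k - 1)*(k^3 + 10*k^2 + 33*k + 36) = (k - 4)*(k - 1)*(k + 4)*(k^2 + 6*k + 9) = (k - 4)*(k - 1)*(k + 3)*(k + 4)*(k + 3)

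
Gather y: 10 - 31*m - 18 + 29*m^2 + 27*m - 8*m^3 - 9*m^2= -8*m^3 + 20*m^2 - 4*m - 8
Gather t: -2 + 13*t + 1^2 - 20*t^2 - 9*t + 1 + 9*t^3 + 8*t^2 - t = 9*t^3 - 12*t^2 + 3*t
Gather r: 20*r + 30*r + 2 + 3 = 50*r + 5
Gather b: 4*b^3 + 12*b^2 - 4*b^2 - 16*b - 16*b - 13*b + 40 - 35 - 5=4*b^3 + 8*b^2 - 45*b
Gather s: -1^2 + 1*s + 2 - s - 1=0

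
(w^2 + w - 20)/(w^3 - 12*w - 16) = (w + 5)/(w^2 + 4*w + 4)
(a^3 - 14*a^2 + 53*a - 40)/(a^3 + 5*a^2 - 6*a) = (a^2 - 13*a + 40)/(a*(a + 6))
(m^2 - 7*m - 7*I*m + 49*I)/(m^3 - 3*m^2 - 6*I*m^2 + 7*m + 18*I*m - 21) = (m - 7)/(m^2 + m*(-3 + I) - 3*I)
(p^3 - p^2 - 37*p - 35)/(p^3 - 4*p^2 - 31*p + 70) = (p + 1)/(p - 2)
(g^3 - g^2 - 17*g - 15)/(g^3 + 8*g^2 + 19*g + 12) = (g - 5)/(g + 4)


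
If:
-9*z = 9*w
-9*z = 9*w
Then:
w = -z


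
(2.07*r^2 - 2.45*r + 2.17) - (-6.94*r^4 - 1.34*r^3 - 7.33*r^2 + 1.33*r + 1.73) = 6.94*r^4 + 1.34*r^3 + 9.4*r^2 - 3.78*r + 0.44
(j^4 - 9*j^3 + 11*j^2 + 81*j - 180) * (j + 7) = j^5 - 2*j^4 - 52*j^3 + 158*j^2 + 387*j - 1260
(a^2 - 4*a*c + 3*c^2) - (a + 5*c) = a^2 - 4*a*c - a + 3*c^2 - 5*c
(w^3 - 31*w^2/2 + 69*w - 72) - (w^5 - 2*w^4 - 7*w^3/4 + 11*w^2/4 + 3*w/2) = -w^5 + 2*w^4 + 11*w^3/4 - 73*w^2/4 + 135*w/2 - 72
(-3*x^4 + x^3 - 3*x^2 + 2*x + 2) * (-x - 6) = 3*x^5 + 17*x^4 - 3*x^3 + 16*x^2 - 14*x - 12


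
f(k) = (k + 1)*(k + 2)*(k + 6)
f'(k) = (k + 1)*(k + 2) + (k + 1)*(k + 6) + (k + 2)*(k + 6) = 3*k^2 + 18*k + 20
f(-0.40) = 5.38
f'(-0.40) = 13.28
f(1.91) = 90.00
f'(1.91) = 65.32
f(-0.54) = 3.67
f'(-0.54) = 11.15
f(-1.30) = -0.99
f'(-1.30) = 1.67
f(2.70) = 151.29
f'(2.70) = 90.47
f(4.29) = 342.39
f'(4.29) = 152.43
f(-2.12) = 0.52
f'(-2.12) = -4.68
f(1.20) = 50.69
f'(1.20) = 45.92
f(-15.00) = -1638.00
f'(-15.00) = 425.00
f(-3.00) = 6.00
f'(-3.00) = -7.00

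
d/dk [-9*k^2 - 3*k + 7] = -18*k - 3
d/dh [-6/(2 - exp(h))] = -6*exp(h)/(exp(h) - 2)^2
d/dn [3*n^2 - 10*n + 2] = 6*n - 10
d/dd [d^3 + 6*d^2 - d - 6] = 3*d^2 + 12*d - 1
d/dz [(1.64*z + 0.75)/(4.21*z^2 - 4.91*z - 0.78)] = (-6.9044*z^2 - 6.315*z + 2.4033)/(17.7241*z^4 - 41.3422*z^3 + 17.5405*z^2 + 7.6596*z + 0.6084)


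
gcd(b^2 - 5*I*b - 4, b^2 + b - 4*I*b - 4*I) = b - 4*I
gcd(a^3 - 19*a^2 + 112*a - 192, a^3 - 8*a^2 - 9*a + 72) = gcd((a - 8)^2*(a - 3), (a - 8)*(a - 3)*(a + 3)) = a^2 - 11*a + 24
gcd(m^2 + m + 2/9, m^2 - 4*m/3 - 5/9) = m + 1/3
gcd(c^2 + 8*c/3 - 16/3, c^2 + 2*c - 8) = c + 4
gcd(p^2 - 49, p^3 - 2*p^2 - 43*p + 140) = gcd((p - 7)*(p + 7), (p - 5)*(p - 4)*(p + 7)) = p + 7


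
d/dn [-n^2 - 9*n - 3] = -2*n - 9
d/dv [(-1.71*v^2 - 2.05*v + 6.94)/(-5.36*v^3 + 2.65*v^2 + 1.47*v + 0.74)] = (-9.1656*v^4 - 21.976*v^3 + 114.514*v^2 - 39.3128*v - 11.7188)/(28.7296*v^6 - 28.408*v^5 - 8.7359*v^4 - 0.141800000000001*v^3 + 6.0829*v^2 + 2.1756*v + 0.5476)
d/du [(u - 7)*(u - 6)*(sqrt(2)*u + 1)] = 3*sqrt(2)*u^2 - 26*sqrt(2)*u + 2*u - 13 + 42*sqrt(2)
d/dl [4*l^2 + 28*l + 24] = 8*l + 28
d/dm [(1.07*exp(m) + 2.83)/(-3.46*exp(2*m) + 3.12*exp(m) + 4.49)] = (3.7022*exp(2*m) + 19.5836*exp(m) - 4.0253)*exp(m)/(11.9716*exp(4*m) - 21.5904*exp(3*m) - 21.3364*exp(2*m) + 28.0176*exp(m) + 20.1601)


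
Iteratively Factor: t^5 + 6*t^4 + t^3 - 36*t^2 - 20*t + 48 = (t - 2)*(t^4 + 8*t^3 + 17*t^2 - 2*t - 24) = (t - 2)*(t - 1)*(t^3 + 9*t^2 + 26*t + 24) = (t - 2)*(t - 1)*(t + 4)*(t^2 + 5*t + 6) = (t - 2)*(t - 1)*(t + 2)*(t + 4)*(t + 3)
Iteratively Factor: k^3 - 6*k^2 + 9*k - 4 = (k - 4)*(k^2 - 2*k + 1) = (k - 4)*(k - 1)*(k - 1)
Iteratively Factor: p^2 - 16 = (p - 4)*(p + 4)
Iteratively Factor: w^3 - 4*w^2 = (w)*(w^2 - 4*w) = w^2*(w - 4)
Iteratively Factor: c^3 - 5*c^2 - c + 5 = (c + 1)*(c^2 - 6*c + 5) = (c - 1)*(c + 1)*(c - 5)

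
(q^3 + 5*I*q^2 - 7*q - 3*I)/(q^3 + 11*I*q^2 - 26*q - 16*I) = (q^2 + 4*I*q - 3)/(q^2 + 10*I*q - 16)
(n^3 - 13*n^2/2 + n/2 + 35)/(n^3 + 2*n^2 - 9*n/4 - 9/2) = 2*(2*n^2 - 17*n + 35)/(4*n^2 - 9)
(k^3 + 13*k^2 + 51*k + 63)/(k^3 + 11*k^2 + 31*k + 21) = (k + 3)/(k + 1)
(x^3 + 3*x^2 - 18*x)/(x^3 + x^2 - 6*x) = (x^2 + 3*x - 18)/(x^2 + x - 6)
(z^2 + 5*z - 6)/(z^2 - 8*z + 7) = (z + 6)/(z - 7)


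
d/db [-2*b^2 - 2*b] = -4*b - 2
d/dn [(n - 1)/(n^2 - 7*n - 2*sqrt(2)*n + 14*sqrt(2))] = (n^2 - 7*n - 2*sqrt(2)*n + (n - 1)*(-2*n + 2*sqrt(2) + 7) + 14*sqrt(2))/(n^2 - 7*n - 2*sqrt(2)*n + 14*sqrt(2))^2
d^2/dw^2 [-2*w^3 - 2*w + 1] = -12*w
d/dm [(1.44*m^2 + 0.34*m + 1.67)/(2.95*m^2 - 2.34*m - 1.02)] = (-4.3726*m^2 - 12.7906*m + 3.561)/(8.7025*m^4 - 13.806*m^3 - 0.542400000000002*m^2 + 4.7736*m + 1.0404)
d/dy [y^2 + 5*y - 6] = 2*y + 5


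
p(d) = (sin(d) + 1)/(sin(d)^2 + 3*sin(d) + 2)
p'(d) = (-2*sin(d)*cos(d) - 3*cos(d))*(sin(d) + 1)/(sin(d)^2 + 3*sin(d) + 2)^2 + cos(d)/(sin(d)^2 + 3*sin(d) + 2) = -cos(d)/(sin(d) + 2)^2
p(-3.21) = 0.48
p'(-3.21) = 0.23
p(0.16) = 0.46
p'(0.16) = -0.21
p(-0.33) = 0.60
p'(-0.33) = -0.34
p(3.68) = 0.67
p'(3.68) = 0.39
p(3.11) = 0.49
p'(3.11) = 0.24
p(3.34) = 0.55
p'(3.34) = 0.30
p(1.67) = 0.33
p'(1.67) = 0.01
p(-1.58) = 1.00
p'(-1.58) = 0.01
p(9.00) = 0.41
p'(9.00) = 0.16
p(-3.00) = 0.54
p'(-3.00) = 0.29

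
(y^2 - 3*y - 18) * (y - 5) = y^3 - 8*y^2 - 3*y + 90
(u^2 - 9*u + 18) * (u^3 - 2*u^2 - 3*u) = u^5 - 11*u^4 + 33*u^3 - 9*u^2 - 54*u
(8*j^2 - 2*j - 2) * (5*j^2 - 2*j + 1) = 40*j^4 - 26*j^3 + 2*j^2 + 2*j - 2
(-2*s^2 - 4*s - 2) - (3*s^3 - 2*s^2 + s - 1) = -3*s^3 - 5*s - 1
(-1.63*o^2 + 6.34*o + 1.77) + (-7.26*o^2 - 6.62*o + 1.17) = -8.89*o^2 - 0.28*o + 2.94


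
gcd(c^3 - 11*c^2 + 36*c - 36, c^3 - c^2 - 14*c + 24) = c^2 - 5*c + 6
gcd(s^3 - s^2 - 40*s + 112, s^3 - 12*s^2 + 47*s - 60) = s - 4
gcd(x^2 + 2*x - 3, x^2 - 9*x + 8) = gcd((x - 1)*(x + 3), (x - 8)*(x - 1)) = x - 1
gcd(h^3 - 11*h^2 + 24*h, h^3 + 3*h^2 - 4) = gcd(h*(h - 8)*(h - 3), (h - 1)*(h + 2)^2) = 1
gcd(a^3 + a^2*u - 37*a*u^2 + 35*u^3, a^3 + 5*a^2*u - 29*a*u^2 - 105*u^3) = -a^2 - 2*a*u + 35*u^2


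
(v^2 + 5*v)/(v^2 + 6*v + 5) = v/(v + 1)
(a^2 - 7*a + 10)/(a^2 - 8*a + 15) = (a - 2)/(a - 3)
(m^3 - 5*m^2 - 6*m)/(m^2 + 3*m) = (m^2 - 5*m - 6)/(m + 3)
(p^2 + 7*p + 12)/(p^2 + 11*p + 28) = (p + 3)/(p + 7)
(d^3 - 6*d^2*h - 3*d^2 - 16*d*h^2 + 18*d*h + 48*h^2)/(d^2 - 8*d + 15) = (d^2 - 6*d*h - 16*h^2)/(d - 5)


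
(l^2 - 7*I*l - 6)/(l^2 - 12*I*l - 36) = (l - I)/(l - 6*I)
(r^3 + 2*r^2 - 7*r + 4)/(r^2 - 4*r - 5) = (-r^3 - 2*r^2 + 7*r - 4)/(-r^2 + 4*r + 5)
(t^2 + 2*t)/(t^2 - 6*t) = (t + 2)/(t - 6)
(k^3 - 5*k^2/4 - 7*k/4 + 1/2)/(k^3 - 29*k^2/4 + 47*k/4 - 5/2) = (k + 1)/(k - 5)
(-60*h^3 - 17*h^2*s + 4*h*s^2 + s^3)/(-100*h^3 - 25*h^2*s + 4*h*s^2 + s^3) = (-12*h^2 - h*s + s^2)/(-20*h^2 - h*s + s^2)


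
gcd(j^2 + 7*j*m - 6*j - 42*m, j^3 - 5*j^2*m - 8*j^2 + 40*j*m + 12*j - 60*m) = j - 6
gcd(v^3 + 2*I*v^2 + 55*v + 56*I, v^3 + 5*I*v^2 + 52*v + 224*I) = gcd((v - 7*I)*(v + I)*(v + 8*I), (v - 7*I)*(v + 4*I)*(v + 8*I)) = v^2 + I*v + 56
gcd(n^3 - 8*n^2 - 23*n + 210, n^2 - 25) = n + 5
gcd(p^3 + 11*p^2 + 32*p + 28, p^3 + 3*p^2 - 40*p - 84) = p^2 + 9*p + 14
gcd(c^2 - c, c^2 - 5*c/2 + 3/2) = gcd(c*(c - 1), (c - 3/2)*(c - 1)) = c - 1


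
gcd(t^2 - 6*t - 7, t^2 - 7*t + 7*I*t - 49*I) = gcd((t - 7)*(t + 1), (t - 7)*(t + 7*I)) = t - 7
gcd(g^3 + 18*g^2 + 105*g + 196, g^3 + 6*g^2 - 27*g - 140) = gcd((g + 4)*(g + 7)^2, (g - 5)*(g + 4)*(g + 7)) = g^2 + 11*g + 28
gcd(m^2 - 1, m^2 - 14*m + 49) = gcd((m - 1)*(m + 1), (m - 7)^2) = 1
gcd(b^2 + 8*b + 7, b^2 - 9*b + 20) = 1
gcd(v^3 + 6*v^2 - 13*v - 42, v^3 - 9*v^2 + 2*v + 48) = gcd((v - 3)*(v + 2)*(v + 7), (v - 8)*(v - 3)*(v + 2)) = v^2 - v - 6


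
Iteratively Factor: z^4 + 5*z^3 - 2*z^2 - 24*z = (z + 4)*(z^3 + z^2 - 6*z) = z*(z + 4)*(z^2 + z - 6) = z*(z - 2)*(z + 4)*(z + 3)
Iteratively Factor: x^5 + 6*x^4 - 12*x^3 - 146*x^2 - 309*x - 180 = (x + 3)*(x^4 + 3*x^3 - 21*x^2 - 83*x - 60) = (x - 5)*(x + 3)*(x^3 + 8*x^2 + 19*x + 12) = (x - 5)*(x + 3)^2*(x^2 + 5*x + 4) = (x - 5)*(x + 3)^2*(x + 4)*(x + 1)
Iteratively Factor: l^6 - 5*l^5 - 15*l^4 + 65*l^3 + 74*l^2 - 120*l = (l - 4)*(l^5 - l^4 - 19*l^3 - 11*l^2 + 30*l) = (l - 4)*(l + 3)*(l^4 - 4*l^3 - 7*l^2 + 10*l) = (l - 5)*(l - 4)*(l + 3)*(l^3 + l^2 - 2*l) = (l - 5)*(l - 4)*(l - 1)*(l + 3)*(l^2 + 2*l) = l*(l - 5)*(l - 4)*(l - 1)*(l + 3)*(l + 2)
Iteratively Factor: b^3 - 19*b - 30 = (b + 2)*(b^2 - 2*b - 15) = (b - 5)*(b + 2)*(b + 3)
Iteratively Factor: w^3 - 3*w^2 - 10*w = (w - 5)*(w^2 + 2*w) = (w - 5)*(w + 2)*(w)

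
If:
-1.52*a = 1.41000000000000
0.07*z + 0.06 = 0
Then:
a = -0.93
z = -0.86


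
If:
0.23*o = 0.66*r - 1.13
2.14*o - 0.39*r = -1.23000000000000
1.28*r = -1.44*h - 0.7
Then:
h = -1.92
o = -0.28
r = 1.61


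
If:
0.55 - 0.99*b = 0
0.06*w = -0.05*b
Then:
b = 0.56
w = -0.46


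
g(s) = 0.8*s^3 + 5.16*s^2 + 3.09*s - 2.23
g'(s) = 2.4*s^2 + 10.32*s + 3.09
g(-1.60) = 2.76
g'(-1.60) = -7.28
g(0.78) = 3.70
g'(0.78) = 12.60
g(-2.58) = 10.41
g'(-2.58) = -7.56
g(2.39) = 45.55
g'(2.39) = 41.46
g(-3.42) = 15.55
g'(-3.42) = -4.13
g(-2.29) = 8.15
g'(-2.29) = -7.96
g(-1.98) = 5.67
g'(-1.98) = -7.93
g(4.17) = 158.39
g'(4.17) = 87.86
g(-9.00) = -195.28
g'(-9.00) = 104.61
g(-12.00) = -678.67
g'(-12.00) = 224.85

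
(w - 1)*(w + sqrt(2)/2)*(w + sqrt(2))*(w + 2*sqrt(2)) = w^4 - w^3 + 7*sqrt(2)*w^3/2 - 7*sqrt(2)*w^2/2 + 7*w^2 - 7*w + 2*sqrt(2)*w - 2*sqrt(2)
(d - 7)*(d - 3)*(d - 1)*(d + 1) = d^4 - 10*d^3 + 20*d^2 + 10*d - 21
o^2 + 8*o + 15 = (o + 3)*(o + 5)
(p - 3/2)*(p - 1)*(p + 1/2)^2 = p^4 - 3*p^3/2 - 3*p^2/4 + 7*p/8 + 3/8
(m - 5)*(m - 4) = m^2 - 9*m + 20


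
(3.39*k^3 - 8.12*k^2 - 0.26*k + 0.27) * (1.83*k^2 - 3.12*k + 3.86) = 6.2037*k^5 - 25.4364*k^4 + 37.944*k^3 - 30.0379*k^2 - 1.846*k + 1.0422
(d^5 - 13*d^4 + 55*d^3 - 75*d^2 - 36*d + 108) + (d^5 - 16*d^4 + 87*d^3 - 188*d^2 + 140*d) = 2*d^5 - 29*d^4 + 142*d^3 - 263*d^2 + 104*d + 108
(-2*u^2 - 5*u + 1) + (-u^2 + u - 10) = -3*u^2 - 4*u - 9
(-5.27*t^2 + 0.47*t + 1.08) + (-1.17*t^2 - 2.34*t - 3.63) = -6.44*t^2 - 1.87*t - 2.55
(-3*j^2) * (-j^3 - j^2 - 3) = 3*j^5 + 3*j^4 + 9*j^2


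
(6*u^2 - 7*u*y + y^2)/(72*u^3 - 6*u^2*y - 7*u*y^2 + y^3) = (-u + y)/(-12*u^2 - u*y + y^2)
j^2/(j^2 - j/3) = 3*j/(3*j - 1)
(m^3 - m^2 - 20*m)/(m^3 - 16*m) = (m - 5)/(m - 4)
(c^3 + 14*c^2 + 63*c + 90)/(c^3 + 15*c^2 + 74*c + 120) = (c + 3)/(c + 4)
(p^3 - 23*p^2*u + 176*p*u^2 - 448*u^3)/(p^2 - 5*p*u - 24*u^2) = (p^2 - 15*p*u + 56*u^2)/(p + 3*u)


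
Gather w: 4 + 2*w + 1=2*w + 5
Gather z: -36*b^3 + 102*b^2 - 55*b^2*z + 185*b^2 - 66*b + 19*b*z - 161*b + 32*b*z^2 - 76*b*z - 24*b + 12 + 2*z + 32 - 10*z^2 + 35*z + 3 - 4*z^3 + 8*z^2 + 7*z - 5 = -36*b^3 + 287*b^2 - 251*b - 4*z^3 + z^2*(32*b - 2) + z*(-55*b^2 - 57*b + 44) + 42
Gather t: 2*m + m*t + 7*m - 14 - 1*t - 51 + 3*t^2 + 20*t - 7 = 9*m + 3*t^2 + t*(m + 19) - 72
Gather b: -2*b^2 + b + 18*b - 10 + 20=-2*b^2 + 19*b + 10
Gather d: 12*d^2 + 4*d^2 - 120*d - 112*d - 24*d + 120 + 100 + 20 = 16*d^2 - 256*d + 240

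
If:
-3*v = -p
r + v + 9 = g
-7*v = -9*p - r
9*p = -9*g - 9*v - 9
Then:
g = -11/3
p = 2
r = -40/3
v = 2/3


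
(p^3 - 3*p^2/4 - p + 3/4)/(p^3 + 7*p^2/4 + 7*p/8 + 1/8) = 2*(4*p^2 - 7*p + 3)/(8*p^2 + 6*p + 1)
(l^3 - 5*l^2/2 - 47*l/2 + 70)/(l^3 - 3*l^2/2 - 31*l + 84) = (l + 5)/(l + 6)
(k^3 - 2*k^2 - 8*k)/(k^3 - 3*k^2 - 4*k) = (k + 2)/(k + 1)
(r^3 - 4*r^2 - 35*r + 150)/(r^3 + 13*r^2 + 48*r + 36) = (r^2 - 10*r + 25)/(r^2 + 7*r + 6)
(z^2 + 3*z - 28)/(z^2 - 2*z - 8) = (z + 7)/(z + 2)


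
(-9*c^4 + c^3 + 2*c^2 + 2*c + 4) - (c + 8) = -9*c^4 + c^3 + 2*c^2 + c - 4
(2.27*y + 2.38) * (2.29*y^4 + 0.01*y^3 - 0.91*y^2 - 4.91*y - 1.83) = 5.1983*y^5 + 5.4729*y^4 - 2.0419*y^3 - 13.3115*y^2 - 15.8399*y - 4.3554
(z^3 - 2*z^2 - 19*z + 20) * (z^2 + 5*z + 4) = z^5 + 3*z^4 - 25*z^3 - 83*z^2 + 24*z + 80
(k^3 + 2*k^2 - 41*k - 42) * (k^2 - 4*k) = k^5 - 2*k^4 - 49*k^3 + 122*k^2 + 168*k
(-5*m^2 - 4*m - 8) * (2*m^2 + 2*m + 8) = -10*m^4 - 18*m^3 - 64*m^2 - 48*m - 64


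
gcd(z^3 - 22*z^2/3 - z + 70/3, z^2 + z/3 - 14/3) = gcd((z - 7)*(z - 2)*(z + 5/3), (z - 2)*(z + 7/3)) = z - 2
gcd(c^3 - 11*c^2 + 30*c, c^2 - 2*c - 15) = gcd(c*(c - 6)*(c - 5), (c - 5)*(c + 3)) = c - 5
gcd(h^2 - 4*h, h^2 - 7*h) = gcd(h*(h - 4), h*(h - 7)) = h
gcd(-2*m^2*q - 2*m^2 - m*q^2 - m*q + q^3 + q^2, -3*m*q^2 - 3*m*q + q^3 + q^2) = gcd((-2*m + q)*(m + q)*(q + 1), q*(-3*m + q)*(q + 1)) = q + 1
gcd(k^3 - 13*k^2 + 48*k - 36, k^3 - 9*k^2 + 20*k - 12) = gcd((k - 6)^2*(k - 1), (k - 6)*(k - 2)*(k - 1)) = k^2 - 7*k + 6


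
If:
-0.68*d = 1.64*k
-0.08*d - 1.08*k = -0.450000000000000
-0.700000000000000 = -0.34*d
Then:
No Solution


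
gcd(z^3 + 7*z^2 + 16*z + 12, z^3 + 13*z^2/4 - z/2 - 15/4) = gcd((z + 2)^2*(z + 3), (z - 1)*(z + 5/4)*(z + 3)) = z + 3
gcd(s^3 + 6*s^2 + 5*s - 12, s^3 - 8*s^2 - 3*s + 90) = s + 3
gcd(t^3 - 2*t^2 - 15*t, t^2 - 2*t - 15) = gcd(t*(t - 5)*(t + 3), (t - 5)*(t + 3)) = t^2 - 2*t - 15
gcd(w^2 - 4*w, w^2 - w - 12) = w - 4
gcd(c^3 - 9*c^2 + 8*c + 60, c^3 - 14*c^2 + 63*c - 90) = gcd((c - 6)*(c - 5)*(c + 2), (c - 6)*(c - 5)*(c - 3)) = c^2 - 11*c + 30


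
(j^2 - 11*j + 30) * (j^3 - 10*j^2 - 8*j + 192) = j^5 - 21*j^4 + 132*j^3 - 20*j^2 - 2352*j + 5760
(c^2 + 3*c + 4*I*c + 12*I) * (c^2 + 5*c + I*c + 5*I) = c^4 + 8*c^3 + 5*I*c^3 + 11*c^2 + 40*I*c^2 - 32*c + 75*I*c - 60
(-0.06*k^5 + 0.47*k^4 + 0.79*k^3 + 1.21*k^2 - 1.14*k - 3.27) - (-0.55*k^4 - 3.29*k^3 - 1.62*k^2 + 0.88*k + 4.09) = -0.06*k^5 + 1.02*k^4 + 4.08*k^3 + 2.83*k^2 - 2.02*k - 7.36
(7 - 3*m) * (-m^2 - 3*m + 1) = 3*m^3 + 2*m^2 - 24*m + 7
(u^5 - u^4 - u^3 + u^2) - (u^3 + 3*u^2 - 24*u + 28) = u^5 - u^4 - 2*u^3 - 2*u^2 + 24*u - 28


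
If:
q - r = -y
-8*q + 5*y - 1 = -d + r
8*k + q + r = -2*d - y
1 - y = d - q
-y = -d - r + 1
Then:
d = 1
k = -1/4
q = 0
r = 0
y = 0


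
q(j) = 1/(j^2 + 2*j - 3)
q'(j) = (-2*j - 2)/(j^2 + 2*j - 3)^2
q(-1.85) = -0.31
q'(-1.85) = 0.16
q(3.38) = 0.07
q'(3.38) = -0.04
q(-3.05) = 4.94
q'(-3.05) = 99.98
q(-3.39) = 0.58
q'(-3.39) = 1.63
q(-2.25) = -0.41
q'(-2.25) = 0.42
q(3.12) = 0.08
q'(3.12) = -0.05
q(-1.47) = -0.26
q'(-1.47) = 0.07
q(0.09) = -0.36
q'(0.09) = -0.28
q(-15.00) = 0.01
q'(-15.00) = 0.00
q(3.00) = 0.08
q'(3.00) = -0.06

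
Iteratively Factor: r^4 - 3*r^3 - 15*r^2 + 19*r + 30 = (r - 2)*(r^3 - r^2 - 17*r - 15) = (r - 2)*(r + 3)*(r^2 - 4*r - 5) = (r - 2)*(r + 1)*(r + 3)*(r - 5)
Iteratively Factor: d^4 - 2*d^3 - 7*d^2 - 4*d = (d + 1)*(d^3 - 3*d^2 - 4*d) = d*(d + 1)*(d^2 - 3*d - 4) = d*(d + 1)^2*(d - 4)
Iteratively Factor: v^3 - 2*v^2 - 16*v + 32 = (v + 4)*(v^2 - 6*v + 8) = (v - 2)*(v + 4)*(v - 4)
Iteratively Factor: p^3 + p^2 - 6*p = (p + 3)*(p^2 - 2*p) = (p - 2)*(p + 3)*(p)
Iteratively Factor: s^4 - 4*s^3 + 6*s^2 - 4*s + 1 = (s - 1)*(s^3 - 3*s^2 + 3*s - 1) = (s - 1)^2*(s^2 - 2*s + 1) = (s - 1)^3*(s - 1)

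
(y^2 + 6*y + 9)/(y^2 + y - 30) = (y^2 + 6*y + 9)/(y^2 + y - 30)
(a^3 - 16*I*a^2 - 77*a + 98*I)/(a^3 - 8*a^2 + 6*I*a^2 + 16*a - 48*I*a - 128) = (a^2 - 14*I*a - 49)/(a^2 + 8*a*(-1 + I) - 64*I)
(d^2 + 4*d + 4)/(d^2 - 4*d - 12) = (d + 2)/(d - 6)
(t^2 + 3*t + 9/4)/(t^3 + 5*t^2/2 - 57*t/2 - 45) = (t + 3/2)/(t^2 + t - 30)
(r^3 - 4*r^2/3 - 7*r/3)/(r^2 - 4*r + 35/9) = 3*r*(r + 1)/(3*r - 5)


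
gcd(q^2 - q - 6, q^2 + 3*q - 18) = q - 3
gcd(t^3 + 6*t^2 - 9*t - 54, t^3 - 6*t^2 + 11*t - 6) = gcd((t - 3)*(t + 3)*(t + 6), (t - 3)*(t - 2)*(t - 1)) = t - 3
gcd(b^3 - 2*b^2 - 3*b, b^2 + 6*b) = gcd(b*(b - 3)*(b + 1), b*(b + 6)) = b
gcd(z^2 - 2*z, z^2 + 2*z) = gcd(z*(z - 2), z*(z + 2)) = z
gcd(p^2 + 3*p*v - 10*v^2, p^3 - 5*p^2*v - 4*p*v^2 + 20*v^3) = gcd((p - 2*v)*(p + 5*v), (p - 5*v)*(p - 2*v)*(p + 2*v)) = p - 2*v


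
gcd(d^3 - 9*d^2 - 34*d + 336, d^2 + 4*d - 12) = d + 6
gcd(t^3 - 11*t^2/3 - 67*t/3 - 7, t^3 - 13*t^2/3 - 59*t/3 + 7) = t^2 - 4*t - 21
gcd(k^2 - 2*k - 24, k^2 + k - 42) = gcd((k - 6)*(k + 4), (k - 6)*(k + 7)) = k - 6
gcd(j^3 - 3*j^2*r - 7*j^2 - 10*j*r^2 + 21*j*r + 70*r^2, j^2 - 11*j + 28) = j - 7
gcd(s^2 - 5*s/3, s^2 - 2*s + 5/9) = s - 5/3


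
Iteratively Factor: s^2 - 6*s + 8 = (s - 4)*(s - 2)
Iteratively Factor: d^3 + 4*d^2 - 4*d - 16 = (d - 2)*(d^2 + 6*d + 8) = (d - 2)*(d + 2)*(d + 4)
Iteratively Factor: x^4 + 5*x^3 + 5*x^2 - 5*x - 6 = (x + 1)*(x^3 + 4*x^2 + x - 6) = (x + 1)*(x + 2)*(x^2 + 2*x - 3) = (x - 1)*(x + 1)*(x + 2)*(x + 3)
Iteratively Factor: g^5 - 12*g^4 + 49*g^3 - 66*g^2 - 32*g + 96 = (g - 3)*(g^4 - 9*g^3 + 22*g^2 - 32) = (g - 3)*(g - 2)*(g^3 - 7*g^2 + 8*g + 16) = (g - 4)*(g - 3)*(g - 2)*(g^2 - 3*g - 4) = (g - 4)*(g - 3)*(g - 2)*(g + 1)*(g - 4)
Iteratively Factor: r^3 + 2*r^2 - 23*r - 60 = (r + 3)*(r^2 - r - 20) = (r + 3)*(r + 4)*(r - 5)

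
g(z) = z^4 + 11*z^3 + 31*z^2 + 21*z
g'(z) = 4*z^3 + 33*z^2 + 62*z + 21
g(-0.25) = -3.48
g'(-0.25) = 7.50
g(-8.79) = 709.67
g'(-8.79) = -690.87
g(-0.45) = -4.13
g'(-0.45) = -0.58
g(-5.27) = -88.37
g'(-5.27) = 25.31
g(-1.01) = 0.12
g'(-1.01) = -12.08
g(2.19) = 333.21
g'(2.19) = 357.07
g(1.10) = 76.72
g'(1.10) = 134.45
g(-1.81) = 9.05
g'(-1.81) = -6.83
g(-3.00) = 0.00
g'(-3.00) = 24.00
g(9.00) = 17280.00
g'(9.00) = 6168.00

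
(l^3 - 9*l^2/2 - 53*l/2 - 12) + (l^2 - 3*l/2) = l^3 - 7*l^2/2 - 28*l - 12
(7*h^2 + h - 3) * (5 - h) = -7*h^3 + 34*h^2 + 8*h - 15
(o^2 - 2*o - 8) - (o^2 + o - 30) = 22 - 3*o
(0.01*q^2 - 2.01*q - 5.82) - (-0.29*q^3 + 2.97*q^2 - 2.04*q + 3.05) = 0.29*q^3 - 2.96*q^2 + 0.0300000000000002*q - 8.87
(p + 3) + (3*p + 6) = 4*p + 9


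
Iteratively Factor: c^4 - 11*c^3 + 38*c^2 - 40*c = (c)*(c^3 - 11*c^2 + 38*c - 40) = c*(c - 2)*(c^2 - 9*c + 20) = c*(c - 5)*(c - 2)*(c - 4)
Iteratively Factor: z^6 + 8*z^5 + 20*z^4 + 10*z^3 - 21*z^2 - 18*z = (z + 1)*(z^5 + 7*z^4 + 13*z^3 - 3*z^2 - 18*z) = z*(z + 1)*(z^4 + 7*z^3 + 13*z^2 - 3*z - 18) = z*(z + 1)*(z + 3)*(z^3 + 4*z^2 + z - 6) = z*(z + 1)*(z + 3)^2*(z^2 + z - 2) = z*(z + 1)*(z + 2)*(z + 3)^2*(z - 1)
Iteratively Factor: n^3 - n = (n - 1)*(n^2 + n) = n*(n - 1)*(n + 1)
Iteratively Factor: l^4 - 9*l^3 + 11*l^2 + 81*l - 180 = (l - 3)*(l^3 - 6*l^2 - 7*l + 60) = (l - 3)*(l + 3)*(l^2 - 9*l + 20) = (l - 4)*(l - 3)*(l + 3)*(l - 5)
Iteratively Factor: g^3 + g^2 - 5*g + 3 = (g - 1)*(g^2 + 2*g - 3) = (g - 1)*(g + 3)*(g - 1)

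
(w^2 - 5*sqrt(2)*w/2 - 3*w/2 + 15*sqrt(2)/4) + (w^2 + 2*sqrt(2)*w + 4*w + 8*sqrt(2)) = 2*w^2 - sqrt(2)*w/2 + 5*w/2 + 47*sqrt(2)/4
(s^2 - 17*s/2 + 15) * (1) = s^2 - 17*s/2 + 15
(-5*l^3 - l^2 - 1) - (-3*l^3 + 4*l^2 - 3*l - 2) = -2*l^3 - 5*l^2 + 3*l + 1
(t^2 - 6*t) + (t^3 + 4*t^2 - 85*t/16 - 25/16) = t^3 + 5*t^2 - 181*t/16 - 25/16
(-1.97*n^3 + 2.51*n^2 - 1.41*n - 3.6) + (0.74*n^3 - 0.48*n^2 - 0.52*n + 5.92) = -1.23*n^3 + 2.03*n^2 - 1.93*n + 2.32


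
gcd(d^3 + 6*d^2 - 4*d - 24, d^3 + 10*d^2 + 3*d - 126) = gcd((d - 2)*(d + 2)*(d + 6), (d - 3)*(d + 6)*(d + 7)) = d + 6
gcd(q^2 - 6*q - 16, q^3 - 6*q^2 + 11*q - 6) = 1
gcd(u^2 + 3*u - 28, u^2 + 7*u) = u + 7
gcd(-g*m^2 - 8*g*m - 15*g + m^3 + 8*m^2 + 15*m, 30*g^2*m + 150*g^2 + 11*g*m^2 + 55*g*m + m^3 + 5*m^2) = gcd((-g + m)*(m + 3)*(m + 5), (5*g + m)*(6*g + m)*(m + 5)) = m + 5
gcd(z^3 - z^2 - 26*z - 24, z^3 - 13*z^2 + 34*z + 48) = z^2 - 5*z - 6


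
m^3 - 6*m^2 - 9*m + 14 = (m - 7)*(m - 1)*(m + 2)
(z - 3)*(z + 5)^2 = z^3 + 7*z^2 - 5*z - 75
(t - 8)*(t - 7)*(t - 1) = t^3 - 16*t^2 + 71*t - 56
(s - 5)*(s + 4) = s^2 - s - 20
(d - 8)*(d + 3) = d^2 - 5*d - 24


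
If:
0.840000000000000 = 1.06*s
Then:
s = 0.79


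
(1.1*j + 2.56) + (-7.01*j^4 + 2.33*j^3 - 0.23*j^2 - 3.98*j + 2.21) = -7.01*j^4 + 2.33*j^3 - 0.23*j^2 - 2.88*j + 4.77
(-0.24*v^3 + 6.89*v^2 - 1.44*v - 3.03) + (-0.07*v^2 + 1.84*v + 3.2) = -0.24*v^3 + 6.82*v^2 + 0.4*v + 0.17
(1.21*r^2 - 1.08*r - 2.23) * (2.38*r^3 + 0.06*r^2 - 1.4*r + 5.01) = 2.8798*r^5 - 2.4978*r^4 - 7.0662*r^3 + 7.4403*r^2 - 2.2888*r - 11.1723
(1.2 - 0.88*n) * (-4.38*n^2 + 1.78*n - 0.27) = 3.8544*n^3 - 6.8224*n^2 + 2.3736*n - 0.324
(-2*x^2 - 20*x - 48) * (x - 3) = -2*x^3 - 14*x^2 + 12*x + 144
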